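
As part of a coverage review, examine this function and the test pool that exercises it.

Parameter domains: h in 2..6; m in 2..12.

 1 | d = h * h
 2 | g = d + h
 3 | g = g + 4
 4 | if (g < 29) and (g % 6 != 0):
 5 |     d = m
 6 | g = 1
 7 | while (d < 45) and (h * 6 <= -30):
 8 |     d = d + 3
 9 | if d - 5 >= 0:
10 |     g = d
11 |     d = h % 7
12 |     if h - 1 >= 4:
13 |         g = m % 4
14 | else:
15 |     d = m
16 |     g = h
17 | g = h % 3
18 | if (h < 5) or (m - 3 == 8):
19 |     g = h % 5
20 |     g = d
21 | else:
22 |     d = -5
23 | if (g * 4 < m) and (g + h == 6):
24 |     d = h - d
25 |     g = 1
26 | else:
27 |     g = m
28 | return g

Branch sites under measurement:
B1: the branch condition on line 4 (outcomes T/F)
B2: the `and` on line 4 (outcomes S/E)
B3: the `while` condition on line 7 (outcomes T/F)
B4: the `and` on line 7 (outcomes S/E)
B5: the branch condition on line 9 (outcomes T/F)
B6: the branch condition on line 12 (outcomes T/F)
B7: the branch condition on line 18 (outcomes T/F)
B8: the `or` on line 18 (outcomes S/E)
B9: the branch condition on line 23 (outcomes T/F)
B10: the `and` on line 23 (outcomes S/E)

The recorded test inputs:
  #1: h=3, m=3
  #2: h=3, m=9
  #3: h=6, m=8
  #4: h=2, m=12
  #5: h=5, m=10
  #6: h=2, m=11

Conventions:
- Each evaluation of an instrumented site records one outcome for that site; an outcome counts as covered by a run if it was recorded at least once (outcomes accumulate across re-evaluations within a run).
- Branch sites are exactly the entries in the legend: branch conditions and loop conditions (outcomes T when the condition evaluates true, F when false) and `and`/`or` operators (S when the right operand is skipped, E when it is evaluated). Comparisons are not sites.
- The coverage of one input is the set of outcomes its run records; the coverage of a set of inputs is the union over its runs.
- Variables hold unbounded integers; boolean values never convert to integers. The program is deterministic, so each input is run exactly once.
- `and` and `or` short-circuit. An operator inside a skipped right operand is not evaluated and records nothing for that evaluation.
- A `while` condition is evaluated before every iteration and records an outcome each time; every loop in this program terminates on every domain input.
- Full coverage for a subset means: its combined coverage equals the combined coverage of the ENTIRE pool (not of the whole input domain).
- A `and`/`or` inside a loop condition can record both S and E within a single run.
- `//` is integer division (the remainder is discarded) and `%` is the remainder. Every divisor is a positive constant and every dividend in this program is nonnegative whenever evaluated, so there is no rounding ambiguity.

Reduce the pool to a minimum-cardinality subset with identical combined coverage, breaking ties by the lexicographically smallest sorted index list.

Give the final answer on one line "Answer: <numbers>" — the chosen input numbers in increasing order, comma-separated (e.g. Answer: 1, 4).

#1 (h=3, m=3) -> B2->E, B1->T, B4->E, B3->F, B5->F, B8->S, B7->T, B10->S, B9->F; covered: B1=T, B2=E, B3=F, B4=E, B5=F, B7=T, B8=S, B9=F, B10=S
#2 (h=3, m=9) -> B2->E, B1->T, B4->E, B3->F, B5->T, B6->F, B8->S, B7->T, B10->S, B9->F; covered: B1=T, B2=E, B3=F, B4=E, B5=T, B6=F, B7=T, B8=S, B9=F, B10=S
#3 (h=6, m=8) -> B2->S, B1->F, B4->E, B3->F, B5->T, B6->T, B8->E, B7->F, B10->E, B9->T; covered: B1=F, B2=S, B3=F, B4=E, B5=T, B6=T, B7=F, B8=E, B9=T, B10=E
#4 (h=2, m=12) -> B2->E, B1->T, B4->E, B3->F, B5->T, B6->F, B8->S, B7->T, B10->E, B9->F; covered: B1=T, B2=E, B3=F, B4=E, B5=T, B6=F, B7=T, B8=S, B9=F, B10=E
#5 (h=5, m=10) -> B2->S, B1->F, B4->E, B3->F, B5->T, B6->T, B8->E, B7->F, B10->E, B9->F; covered: B1=F, B2=S, B3=F, B4=E, B5=T, B6=T, B7=F, B8=E, B9=F, B10=E
#6 (h=2, m=11) -> B2->E, B1->T, B4->E, B3->F, B5->T, B6->F, B8->S, B7->T, B10->E, B9->F; covered: B1=T, B2=E, B3=F, B4=E, B5=T, B6=F, B7=T, B8=S, B9=F, B10=E
together the pool reaches 18 outcomes: B1=T, B1=F, B2=S, B2=E, B3=F, B4=E, B5=T, B5=F, B6=T, B6=F, B7=T, B7=F, B8=S, B8=E, B9=T, B9=F, B10=S, B10=E
every size-1 subset falls short of the 18 outcomes (best: 10/18)
every size-2 subset falls short of the 18 outcomes (best: 17/18)
size 3: inputs {1, 2, 3} cover all 18 outcomes, and no lexicographically smaller subset of this size does

Answer: 1, 2, 3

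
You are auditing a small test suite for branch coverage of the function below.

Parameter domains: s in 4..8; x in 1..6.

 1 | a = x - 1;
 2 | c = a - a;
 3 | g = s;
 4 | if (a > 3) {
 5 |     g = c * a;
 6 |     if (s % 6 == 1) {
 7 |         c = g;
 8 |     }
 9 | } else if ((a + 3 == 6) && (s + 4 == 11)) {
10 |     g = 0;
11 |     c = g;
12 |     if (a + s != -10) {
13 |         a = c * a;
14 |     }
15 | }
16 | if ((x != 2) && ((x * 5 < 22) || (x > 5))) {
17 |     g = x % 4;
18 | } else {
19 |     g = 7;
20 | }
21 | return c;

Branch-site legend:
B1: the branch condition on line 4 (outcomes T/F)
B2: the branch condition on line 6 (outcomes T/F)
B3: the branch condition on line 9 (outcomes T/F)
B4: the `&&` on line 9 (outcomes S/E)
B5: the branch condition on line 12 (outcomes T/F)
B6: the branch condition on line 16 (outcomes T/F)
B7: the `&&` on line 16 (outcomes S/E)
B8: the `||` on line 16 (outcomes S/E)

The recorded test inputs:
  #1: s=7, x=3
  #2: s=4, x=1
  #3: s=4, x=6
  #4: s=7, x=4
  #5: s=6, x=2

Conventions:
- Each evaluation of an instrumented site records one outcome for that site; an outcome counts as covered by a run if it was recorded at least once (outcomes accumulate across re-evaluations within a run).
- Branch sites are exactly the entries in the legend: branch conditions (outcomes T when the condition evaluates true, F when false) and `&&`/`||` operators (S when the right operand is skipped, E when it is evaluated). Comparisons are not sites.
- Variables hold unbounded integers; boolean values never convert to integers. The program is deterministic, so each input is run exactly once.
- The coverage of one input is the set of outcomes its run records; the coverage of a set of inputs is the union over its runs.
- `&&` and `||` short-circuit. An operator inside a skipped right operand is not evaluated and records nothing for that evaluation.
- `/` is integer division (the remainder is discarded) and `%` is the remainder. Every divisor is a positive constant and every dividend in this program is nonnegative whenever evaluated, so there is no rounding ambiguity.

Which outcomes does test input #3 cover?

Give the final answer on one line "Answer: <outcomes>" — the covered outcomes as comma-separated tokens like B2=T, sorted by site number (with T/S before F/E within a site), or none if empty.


Event log for input #3 (s=4, x=6):
  B1->T, B2->F, B7->E, B8->E, B6->T
deduplicating events, the covered set is: B1=T, B2=F, B6=T, B7=E, B8=E
Answer: B1=T, B2=F, B6=T, B7=E, B8=E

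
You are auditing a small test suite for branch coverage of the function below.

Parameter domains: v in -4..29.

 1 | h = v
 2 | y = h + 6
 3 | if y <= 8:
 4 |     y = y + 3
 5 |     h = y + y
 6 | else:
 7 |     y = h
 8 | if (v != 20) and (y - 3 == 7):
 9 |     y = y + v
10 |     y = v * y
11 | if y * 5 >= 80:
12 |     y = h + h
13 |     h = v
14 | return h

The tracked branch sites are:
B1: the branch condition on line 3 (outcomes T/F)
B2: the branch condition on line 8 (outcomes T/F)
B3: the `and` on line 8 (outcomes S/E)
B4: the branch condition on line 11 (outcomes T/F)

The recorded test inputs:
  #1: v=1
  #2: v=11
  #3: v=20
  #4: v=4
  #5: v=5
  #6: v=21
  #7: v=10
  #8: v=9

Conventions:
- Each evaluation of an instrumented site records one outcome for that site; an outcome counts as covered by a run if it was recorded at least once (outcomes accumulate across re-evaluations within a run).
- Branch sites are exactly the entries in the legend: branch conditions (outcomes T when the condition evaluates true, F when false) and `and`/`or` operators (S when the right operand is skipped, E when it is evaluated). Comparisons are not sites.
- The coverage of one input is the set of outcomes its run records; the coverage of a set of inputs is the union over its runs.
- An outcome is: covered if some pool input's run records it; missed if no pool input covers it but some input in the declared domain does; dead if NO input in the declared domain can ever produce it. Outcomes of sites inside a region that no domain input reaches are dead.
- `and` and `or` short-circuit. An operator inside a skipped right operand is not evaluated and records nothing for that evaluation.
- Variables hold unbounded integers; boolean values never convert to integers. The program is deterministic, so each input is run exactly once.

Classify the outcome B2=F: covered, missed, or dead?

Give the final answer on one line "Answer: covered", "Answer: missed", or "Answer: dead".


B2=F is recorded by pool input(s) 2, 3, 4, 5, 6, 8 -> covered
Answer: covered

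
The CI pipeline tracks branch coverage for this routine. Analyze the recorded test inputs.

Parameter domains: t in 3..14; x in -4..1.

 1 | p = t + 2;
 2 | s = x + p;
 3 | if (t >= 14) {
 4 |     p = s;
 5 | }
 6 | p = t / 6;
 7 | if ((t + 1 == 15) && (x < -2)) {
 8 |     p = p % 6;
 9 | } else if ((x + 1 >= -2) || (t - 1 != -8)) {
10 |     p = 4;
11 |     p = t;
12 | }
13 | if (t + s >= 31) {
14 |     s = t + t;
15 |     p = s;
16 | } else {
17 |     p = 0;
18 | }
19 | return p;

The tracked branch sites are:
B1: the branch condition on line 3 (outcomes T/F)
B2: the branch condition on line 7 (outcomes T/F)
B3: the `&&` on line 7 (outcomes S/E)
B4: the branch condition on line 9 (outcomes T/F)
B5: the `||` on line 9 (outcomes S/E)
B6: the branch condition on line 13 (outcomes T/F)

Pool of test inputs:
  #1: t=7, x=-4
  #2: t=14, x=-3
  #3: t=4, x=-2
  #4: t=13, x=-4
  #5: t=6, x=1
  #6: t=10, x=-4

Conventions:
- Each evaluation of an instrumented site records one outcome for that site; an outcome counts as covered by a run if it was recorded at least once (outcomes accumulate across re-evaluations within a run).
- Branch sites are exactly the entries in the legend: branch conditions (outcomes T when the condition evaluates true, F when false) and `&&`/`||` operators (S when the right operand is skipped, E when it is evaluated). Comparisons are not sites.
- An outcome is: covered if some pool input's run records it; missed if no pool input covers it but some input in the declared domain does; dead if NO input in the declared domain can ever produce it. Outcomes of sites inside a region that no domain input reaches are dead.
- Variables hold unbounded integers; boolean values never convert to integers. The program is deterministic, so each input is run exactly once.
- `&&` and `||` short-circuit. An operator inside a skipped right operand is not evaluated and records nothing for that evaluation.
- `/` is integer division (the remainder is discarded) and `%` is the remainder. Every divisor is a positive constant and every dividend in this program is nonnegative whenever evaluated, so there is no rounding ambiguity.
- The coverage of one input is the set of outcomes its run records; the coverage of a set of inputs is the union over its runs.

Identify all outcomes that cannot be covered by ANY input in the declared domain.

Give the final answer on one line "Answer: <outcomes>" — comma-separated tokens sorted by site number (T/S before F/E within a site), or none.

exhaustive pass over the 72-input domain:
  B4=F: never recorded by any domain input -> dead
  reachable outcomes have witnesses, e.g. B1=T (e.g. t=14, x=-4), B1=F (e.g. t=3, x=-4), B2=T (e.g. t=14, x=-4), B2=F (e.g. t=3, x=-4)

Answer: B4=F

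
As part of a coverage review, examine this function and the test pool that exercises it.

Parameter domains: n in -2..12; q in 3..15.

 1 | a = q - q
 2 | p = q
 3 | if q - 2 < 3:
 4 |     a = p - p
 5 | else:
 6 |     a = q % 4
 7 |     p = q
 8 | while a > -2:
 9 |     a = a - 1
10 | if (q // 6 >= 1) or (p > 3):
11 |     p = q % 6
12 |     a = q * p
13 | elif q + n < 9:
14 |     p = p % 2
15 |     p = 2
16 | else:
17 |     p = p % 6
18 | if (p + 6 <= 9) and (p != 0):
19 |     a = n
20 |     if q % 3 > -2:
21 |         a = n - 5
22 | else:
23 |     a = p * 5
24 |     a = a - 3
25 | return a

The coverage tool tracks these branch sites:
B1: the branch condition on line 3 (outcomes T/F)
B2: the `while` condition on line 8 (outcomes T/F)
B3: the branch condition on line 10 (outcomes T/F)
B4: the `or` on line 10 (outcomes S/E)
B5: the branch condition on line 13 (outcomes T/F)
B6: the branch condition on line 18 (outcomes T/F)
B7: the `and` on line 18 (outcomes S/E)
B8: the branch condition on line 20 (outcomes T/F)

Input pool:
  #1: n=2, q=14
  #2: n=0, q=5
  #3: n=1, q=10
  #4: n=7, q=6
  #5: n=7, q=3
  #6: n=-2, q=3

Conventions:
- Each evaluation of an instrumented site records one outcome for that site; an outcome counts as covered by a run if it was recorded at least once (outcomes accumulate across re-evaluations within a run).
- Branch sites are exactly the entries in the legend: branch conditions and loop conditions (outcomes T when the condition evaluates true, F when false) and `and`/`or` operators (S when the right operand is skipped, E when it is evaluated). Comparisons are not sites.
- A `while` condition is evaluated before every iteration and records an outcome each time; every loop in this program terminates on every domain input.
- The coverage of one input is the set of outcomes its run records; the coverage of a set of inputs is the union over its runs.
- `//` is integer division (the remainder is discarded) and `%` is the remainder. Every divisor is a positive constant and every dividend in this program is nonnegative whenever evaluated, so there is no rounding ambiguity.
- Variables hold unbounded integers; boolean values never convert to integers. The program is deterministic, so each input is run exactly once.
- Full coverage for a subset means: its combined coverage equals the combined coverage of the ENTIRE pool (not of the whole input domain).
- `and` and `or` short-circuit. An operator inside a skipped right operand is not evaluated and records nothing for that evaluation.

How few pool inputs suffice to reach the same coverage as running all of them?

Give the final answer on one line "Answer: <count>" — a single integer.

input #1, n=2, q=14: events B1->F, B2->T, B2->T, B2->T, B2->T, B2->F, B4->S, B3->T, B7->E, B6->T, B8->T; outcomes B1=F, B2=T, B2=F, B3=T, B4=S, B6=T, B7=E, B8=T
input #2, n=0, q=5: events B1->F, B2->T, B2->T, B2->T, B2->F, B4->E, B3->T, B7->S, B6->F; outcomes B1=F, B2=T, B2=F, B3=T, B4=E, B6=F, B7=S
input #3, n=1, q=10: events B1->F, B2->T, B2->T, B2->T, B2->T, B2->F, B4->S, B3->T, B7->S, B6->F; outcomes B1=F, B2=T, B2=F, B3=T, B4=S, B6=F, B7=S
input #4, n=7, q=6: events B1->F, B2->T, B2->T, B2->T, B2->T, B2->F, B4->S, B3->T, B7->E, B6->F; outcomes B1=F, B2=T, B2=F, B3=T, B4=S, B6=F, B7=E
input #5, n=7, q=3: events B1->T, B2->T, B2->T, B2->F, B4->E, B3->F, B5->F, B7->E, B6->T, B8->T; outcomes B1=T, B2=T, B2=F, B3=F, B4=E, B5=F, B6=T, B7=E, B8=T
input #6, n=-2, q=3: events B1->T, B2->T, B2->T, B2->F, B4->E, B3->F, B5->T, B7->E, B6->T, B8->T; outcomes B1=T, B2=T, B2=F, B3=F, B4=E, B5=T, B6=T, B7=E, B8=T
union over all inputs: B1=T, B1=F, B2=T, B2=F, B3=T, B3=F, B4=S, B4=E, B5=T, B5=F, B6=T, B6=F, B7=S, B7=E, B8=T (15 outcomes)
checked all size-1 subsets: none covers 15 outcomes (max 9/15)
checked all size-2 subsets: none covers 15 outcomes (max 14/15)
size 3: inputs {3, 5, 6} cover all 15 outcomes, and no lexicographically smaller subset of this size does

Answer: 3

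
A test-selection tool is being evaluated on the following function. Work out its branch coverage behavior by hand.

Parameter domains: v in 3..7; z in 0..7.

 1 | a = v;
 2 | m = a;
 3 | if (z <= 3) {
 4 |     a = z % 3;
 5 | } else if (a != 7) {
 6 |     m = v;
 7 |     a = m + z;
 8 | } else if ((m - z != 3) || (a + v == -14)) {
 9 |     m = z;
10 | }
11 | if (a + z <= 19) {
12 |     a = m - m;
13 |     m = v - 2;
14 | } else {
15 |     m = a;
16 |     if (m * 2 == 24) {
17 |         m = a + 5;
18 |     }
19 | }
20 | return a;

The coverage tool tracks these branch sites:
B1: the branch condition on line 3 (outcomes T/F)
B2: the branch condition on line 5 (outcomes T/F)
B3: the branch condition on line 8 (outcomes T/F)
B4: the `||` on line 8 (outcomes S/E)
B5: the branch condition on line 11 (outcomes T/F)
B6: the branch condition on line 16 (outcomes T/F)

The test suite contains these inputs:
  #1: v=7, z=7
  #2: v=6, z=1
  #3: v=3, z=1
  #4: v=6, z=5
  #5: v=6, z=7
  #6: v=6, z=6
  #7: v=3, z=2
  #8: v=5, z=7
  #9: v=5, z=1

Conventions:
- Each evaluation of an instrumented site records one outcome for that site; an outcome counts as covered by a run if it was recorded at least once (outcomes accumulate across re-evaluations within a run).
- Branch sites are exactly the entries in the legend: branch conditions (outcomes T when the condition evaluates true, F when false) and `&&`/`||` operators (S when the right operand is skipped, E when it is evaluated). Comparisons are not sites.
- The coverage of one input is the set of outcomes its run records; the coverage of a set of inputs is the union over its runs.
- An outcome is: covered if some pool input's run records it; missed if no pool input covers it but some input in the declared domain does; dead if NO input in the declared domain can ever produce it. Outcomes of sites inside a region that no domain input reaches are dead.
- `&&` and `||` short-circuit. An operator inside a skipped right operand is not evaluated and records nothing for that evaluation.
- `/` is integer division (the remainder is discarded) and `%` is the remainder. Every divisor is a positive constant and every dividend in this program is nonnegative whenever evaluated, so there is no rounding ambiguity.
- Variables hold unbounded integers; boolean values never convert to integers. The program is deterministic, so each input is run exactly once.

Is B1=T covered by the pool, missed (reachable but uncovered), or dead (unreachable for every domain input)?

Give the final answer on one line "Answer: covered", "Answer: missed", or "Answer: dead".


B1=T is recorded by pool input(s) 2, 3, 7, 9 -> covered
Answer: covered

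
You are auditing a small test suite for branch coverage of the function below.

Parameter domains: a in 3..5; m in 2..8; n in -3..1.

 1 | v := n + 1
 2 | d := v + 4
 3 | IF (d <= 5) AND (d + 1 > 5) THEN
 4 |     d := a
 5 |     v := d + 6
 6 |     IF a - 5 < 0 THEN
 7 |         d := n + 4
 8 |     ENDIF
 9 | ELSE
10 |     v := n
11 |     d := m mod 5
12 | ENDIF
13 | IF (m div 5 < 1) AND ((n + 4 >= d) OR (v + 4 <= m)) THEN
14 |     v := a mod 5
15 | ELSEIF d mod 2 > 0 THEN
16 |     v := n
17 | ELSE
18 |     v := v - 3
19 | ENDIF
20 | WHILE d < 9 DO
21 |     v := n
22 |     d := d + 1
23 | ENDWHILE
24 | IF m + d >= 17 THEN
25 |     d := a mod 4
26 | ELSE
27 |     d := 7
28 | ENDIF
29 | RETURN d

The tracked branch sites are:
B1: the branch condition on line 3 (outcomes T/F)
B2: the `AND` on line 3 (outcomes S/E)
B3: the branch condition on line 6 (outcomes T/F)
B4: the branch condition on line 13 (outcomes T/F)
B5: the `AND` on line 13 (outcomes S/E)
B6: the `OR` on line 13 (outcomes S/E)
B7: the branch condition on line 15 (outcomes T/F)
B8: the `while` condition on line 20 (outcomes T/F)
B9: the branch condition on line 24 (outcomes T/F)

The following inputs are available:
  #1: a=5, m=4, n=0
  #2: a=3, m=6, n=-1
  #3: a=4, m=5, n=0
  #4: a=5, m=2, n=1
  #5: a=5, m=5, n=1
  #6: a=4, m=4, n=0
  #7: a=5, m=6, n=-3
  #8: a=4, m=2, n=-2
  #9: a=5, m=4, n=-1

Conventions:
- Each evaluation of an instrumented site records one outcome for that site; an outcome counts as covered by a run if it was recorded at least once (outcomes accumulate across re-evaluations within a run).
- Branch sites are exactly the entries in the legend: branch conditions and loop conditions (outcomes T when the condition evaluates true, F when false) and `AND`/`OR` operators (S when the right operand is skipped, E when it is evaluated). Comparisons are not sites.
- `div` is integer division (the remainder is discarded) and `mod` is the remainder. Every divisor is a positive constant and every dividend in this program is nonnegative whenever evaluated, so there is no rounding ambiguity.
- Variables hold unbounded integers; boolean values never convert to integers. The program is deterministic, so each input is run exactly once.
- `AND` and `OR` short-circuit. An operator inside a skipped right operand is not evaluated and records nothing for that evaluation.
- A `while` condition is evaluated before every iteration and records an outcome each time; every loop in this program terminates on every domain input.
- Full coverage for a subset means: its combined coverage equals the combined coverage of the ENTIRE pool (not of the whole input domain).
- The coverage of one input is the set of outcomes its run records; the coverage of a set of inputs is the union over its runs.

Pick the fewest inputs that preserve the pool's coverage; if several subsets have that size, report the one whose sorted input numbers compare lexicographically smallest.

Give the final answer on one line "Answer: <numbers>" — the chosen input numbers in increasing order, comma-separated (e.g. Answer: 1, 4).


#1 (a=5, m=4, n=0) -> B2->E, B1->T, B3->F, B5->E, B6->E, B4->F, B7->T, B8->T, B8->T, B8->T, B8->T, B8->F, B9->F; covered: B1=T, B2=E, B3=F, B4=F, B5=E, B6=E, B7=T, B8=T, B8=F, B9=F
#2 (a=3, m=6, n=-1) -> B2->E, B1->F, B5->S, B4->F, B7->T, B8->T, B8->T, B8->T, B8->T, B8->T, B8->T, B8->T, B8->T, B8->F, ...; covered: B1=F, B2=E, B4=F, B5=S, B7=T, B8=T, B8=F, B9=F
#3 (a=4, m=5, n=0) -> B2->E, B1->T, B3->T, B5->S, B4->F, B7->F, B8->T, B8->T, B8->T, B8->T, B8->T, B8->F, B9->F; covered: B1=T, B2=E, B3=T, B4=F, B5=S, B7=F, B8=T, B8=F, B9=F
#4 (a=5, m=2, n=1) -> B2->S, B1->F, B5->E, B6->S, B4->T, B8->T, B8->T, B8->T, B8->T, B8->T, B8->T, B8->T, B8->F, B9->F; covered: B1=F, B2=S, B4=T, B5=E, B6=S, B8=T, B8=F, B9=F
#5 (a=5, m=5, n=1) -> B2->S, B1->F, B5->S, B4->F, B7->F, B8->T, B8->T, B8->T, B8->T, B8->T, B8->T, B8->T, B8->T, B8->T, ...; covered: B1=F, B2=S, B4=F, B5=S, B7=F, B8=T, B8=F, B9=F
#6 (a=4, m=4, n=0) -> B2->E, B1->T, B3->T, B5->E, B6->S, B4->T, B8->T, B8->T, B8->T, B8->T, B8->T, B8->F, B9->F; covered: B1=T, B2=E, B3=T, B4=T, B5=E, B6=S, B8=T, B8=F, B9=F
#7 (a=5, m=6, n=-3) -> B2->E, B1->F, B5->S, B4->F, B7->T, B8->T, B8->T, B8->T, B8->T, B8->T, B8->T, B8->T, B8->T, B8->F, ...; covered: B1=F, B2=E, B4=F, B5=S, B7=T, B8=T, B8=F, B9=F
#8 (a=4, m=2, n=-2) -> B2->E, B1->F, B5->E, B6->S, B4->T, B8->T, B8->T, B8->T, B8->T, B8->T, B8->T, B8->T, B8->F, B9->F; covered: B1=F, B2=E, B4=T, B5=E, B6=S, B8=T, B8=F, B9=F
#9 (a=5, m=4, n=-1) -> B2->E, B1->F, B5->E, B6->E, B4->T, B8->T, B8->T, B8->T, B8->T, B8->T, B8->F, B9->F; covered: B1=F, B2=E, B4=T, B5=E, B6=E, B8=T, B8=F, B9=F
pool-wide coverage (17 outcomes): B1=T, B1=F, B2=S, B2=E, B3=T, B3=F, B4=T, B4=F, B5=S, B5=E, B6=S, B6=E, B7=T, B7=F, B8=T, B8=F, B9=F
no size-1 subset reaches all 17 outcomes (best union: 10/17)
no size-2 subset reaches all 17 outcomes (best union: 14/17)
the canonical winner is {1, 3, 4}: size 3, full 17-outcome coverage, earliest index list among size-3 covers
Answer: 1, 3, 4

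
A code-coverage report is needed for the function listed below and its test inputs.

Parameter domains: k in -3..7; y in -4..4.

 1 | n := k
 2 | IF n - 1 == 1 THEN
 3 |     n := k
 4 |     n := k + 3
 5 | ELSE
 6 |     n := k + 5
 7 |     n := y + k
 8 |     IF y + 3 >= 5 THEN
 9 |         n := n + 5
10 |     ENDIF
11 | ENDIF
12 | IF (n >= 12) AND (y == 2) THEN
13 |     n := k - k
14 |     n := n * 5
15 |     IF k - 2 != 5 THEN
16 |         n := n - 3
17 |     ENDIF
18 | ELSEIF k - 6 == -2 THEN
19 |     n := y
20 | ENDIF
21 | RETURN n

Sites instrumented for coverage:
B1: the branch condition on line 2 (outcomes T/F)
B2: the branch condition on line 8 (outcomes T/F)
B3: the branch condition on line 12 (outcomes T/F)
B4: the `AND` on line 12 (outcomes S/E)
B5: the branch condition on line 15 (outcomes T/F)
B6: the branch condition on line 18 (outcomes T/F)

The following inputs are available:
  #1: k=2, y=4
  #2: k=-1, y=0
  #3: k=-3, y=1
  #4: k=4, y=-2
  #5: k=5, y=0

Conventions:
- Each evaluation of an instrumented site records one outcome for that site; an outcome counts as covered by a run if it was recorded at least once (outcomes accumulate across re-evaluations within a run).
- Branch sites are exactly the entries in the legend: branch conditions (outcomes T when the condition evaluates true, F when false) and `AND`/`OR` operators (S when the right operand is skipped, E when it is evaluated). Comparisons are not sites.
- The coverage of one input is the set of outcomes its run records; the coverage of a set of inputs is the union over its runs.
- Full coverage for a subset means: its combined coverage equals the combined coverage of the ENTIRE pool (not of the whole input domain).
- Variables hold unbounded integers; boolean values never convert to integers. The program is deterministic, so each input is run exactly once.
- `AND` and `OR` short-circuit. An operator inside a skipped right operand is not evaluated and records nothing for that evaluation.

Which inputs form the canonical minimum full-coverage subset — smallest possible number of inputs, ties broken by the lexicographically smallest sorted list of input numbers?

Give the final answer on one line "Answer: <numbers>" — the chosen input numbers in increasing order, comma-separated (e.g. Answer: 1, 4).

#1 (k=2, y=4) -> B1->T, B4->S, B3->F, B6->F; covered: B1=T, B3=F, B4=S, B6=F
#2 (k=-1, y=0) -> B1->F, B2->F, B4->S, B3->F, B6->F; covered: B1=F, B2=F, B3=F, B4=S, B6=F
#3 (k=-3, y=1) -> B1->F, B2->F, B4->S, B3->F, B6->F; covered: B1=F, B2=F, B3=F, B4=S, B6=F
#4 (k=4, y=-2) -> B1->F, B2->F, B4->S, B3->F, B6->T; covered: B1=F, B2=F, B3=F, B4=S, B6=T
#5 (k=5, y=0) -> B1->F, B2->F, B4->S, B3->F, B6->F; covered: B1=F, B2=F, B3=F, B4=S, B6=F
the full pool covers 7 outcomes: B1=T, B1=F, B2=F, B3=F, B4=S, B6=T, B6=F
every size-1 subset falls short of the 7 outcomes (best: 5/7)
the canonical winner is {1, 4}: size 2, full 7-outcome coverage, earliest index list among size-2 covers

Answer: 1, 4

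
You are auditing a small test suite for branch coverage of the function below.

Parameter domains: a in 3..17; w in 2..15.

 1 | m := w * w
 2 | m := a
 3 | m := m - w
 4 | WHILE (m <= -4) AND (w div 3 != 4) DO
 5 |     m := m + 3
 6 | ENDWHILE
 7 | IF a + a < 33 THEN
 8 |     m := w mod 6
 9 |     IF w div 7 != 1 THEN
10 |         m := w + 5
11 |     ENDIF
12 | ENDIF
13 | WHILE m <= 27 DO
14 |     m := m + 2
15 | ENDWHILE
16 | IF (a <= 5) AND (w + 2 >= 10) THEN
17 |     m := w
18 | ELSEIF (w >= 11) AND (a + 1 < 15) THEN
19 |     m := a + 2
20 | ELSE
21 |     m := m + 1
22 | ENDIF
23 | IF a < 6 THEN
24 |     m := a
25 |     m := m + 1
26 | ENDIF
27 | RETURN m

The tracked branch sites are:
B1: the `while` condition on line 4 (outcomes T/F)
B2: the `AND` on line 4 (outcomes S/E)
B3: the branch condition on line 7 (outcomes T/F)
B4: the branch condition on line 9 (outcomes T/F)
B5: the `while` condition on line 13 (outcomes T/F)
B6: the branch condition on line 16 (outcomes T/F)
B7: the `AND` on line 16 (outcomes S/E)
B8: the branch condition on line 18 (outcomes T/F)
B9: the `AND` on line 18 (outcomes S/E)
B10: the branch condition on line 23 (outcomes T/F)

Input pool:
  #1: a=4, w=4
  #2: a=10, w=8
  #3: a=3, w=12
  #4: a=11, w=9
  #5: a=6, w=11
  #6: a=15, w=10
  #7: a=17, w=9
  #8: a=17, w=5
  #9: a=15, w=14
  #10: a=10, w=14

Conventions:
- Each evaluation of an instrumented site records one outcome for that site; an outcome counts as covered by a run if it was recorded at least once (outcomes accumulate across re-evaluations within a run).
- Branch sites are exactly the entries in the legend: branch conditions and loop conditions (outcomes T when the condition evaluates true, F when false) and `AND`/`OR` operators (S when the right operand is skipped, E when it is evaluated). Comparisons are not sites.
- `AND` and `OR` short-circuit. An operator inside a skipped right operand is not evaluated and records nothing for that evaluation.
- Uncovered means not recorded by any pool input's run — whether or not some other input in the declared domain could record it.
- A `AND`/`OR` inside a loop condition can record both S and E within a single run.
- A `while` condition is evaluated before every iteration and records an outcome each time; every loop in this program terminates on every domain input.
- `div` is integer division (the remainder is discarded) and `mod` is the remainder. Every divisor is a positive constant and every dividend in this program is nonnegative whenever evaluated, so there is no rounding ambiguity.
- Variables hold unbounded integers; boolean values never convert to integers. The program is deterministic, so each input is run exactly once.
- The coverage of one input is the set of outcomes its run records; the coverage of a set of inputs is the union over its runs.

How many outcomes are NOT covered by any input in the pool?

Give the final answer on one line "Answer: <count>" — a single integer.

input #1 (a=4, w=4): events B2->S, B1->F, B3->T, B4->T, B5->T, B5->T, B5->T, B5->T, B5->T, B5->T, B5->T, B5->T, B5->T, B5->T, ...; covers B1=F, B2=S, B3=T, B4=T, B5=T, B5=F, B6=F, B7=E, B8=F, B9=S, B10=T
input #2 (a=10, w=8): events B2->S, B1->F, B3->T, B4->F, B5->T, B5->T, B5->T, B5->T, B5->T, B5->T, B5->T, B5->T, B5->T, B5->T, ...; covers B1=F, B2=S, B3=T, B4=F, B5=T, B5=F, B6=F, B7=S, B8=F, B9=S, B10=F
input #3 (a=3, w=12): events B2->E, B1->F, B3->T, B4->F, B5->T, B5->T, B5->T, B5->T, B5->T, B5->T, B5->T, B5->T, B5->T, B5->T, ...; covers B1=F, B2=E, B3=T, B4=F, B5=T, B5=F, B6=T, B7=E, B10=T
input #4 (a=11, w=9): events B2->S, B1->F, B3->T, B4->F, B5->T, B5->T, B5->T, B5->T, B5->T, B5->T, B5->T, B5->T, B5->T, B5->T, ...; covers B1=F, B2=S, B3=T, B4=F, B5=T, B5=F, B6=F, B7=S, B8=F, B9=S, B10=F
input #5 (a=6, w=11): events B2->E, B1->T, B2->S, B1->F, B3->T, B4->F, B5->T, B5->T, B5->T, B5->T, B5->T, B5->T, B5->T, B5->T, ...; covers B1=T, B1=F, B2=S, B2=E, B3=T, B4=F, B5=T, B5=F, B6=F, B7=S, B8=T, B9=E, B10=F
input #6 (a=15, w=10): events B2->S, B1->F, B3->T, B4->F, B5->T, B5->T, B5->T, B5->T, B5->T, B5->T, B5->T, B5->T, B5->T, B5->T, ...; covers B1=F, B2=S, B3=T, B4=F, B5=T, B5=F, B6=F, B7=S, B8=F, B9=S, B10=F
input #7 (a=17, w=9): events B2->S, B1->F, B3->F, B5->T, B5->T, B5->T, B5->T, B5->T, B5->T, B5->T, B5->T, B5->T, B5->T, B5->F, ...; covers B1=F, B2=S, B3=F, B5=T, B5=F, B6=F, B7=S, B8=F, B9=S, B10=F
input #8 (a=17, w=5): events B2->S, B1->F, B3->F, B5->T, B5->T, B5->T, B5->T, B5->T, B5->T, B5->T, B5->T, B5->F, B7->S, B6->F, ...; covers B1=F, B2=S, B3=F, B5=T, B5=F, B6=F, B7=S, B8=F, B9=S, B10=F
input #9 (a=15, w=14): events B2->S, B1->F, B3->T, B4->T, B5->T, B5->T, B5->T, B5->T, B5->T, B5->F, B7->S, B6->F, B9->E, B8->F, ...; covers B1=F, B2=S, B3=T, B4=T, B5=T, B5=F, B6=F, B7=S, B8=F, B9=E, B10=F
input #10 (a=10, w=14): events B2->E, B1->F, B3->T, B4->T, B5->T, B5->T, B5->T, B5->T, B5->T, B5->F, B7->S, B6->F, B9->E, B8->T, ...; covers B1=F, B2=E, B3=T, B4=T, B5=T, B5=F, B6=F, B7=S, B8=T, B9=E, B10=F
union over the pool: B1=T, B1=F, B2=S, B2=E, B3=T, B3=F, B4=T, B4=F, B5=T, B5=F, B6=T, B6=F, B7=S, B7=E, B8=T, B8=F, B9=S, B9=E, B10=T, B10=F
uncovered (0 of 20): none

Answer: 0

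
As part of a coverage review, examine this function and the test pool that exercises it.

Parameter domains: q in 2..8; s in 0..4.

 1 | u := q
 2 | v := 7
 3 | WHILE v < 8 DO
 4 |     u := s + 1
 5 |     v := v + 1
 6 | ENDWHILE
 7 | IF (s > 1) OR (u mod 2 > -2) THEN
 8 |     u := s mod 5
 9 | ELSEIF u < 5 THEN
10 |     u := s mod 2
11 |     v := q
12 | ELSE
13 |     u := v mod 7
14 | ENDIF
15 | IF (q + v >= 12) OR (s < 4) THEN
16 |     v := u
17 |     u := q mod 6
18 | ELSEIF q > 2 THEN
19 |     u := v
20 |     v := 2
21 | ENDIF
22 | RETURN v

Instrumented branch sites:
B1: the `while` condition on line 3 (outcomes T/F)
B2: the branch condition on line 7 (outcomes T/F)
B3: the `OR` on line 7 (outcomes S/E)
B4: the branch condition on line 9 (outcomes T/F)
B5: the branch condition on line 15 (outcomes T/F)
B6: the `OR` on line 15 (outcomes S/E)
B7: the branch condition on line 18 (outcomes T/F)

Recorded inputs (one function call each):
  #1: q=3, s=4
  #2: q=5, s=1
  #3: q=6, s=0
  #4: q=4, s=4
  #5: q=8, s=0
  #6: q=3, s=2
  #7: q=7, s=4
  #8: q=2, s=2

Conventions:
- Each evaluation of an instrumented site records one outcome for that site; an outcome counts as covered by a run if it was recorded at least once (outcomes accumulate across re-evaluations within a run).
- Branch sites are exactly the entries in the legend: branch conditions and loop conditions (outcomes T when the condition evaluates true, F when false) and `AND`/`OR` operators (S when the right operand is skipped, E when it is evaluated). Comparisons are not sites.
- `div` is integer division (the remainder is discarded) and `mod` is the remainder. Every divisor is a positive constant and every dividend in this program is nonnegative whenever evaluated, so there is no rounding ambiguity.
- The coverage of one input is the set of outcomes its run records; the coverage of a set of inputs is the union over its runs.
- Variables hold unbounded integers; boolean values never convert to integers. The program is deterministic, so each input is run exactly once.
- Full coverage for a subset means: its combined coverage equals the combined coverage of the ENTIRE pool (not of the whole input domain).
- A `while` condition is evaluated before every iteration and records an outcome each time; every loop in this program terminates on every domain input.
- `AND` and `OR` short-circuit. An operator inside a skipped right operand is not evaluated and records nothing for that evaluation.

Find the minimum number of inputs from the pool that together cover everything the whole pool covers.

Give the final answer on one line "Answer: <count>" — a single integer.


input #1, q=3, s=4: outcomes B1=T, B1=F, B2=T, B3=S, B5=F, B6=E, B7=T
input #2, q=5, s=1: outcomes B1=T, B1=F, B2=T, B3=E, B5=T, B6=S
input #3, q=6, s=0: outcomes B1=T, B1=F, B2=T, B3=E, B5=T, B6=S
input #4, q=4, s=4: outcomes B1=T, B1=F, B2=T, B3=S, B5=T, B6=S
input #5, q=8, s=0: outcomes B1=T, B1=F, B2=T, B3=E, B5=T, B6=S
input #6, q=3, s=2: outcomes B1=T, B1=F, B2=T, B3=S, B5=T, B6=E
input #7, q=7, s=4: outcomes B1=T, B1=F, B2=T, B3=S, B5=T, B6=S
input #8, q=2, s=2: outcomes B1=T, B1=F, B2=T, B3=S, B5=T, B6=E
the full pool covers 10 outcomes: B1=T, B1=F, B2=T, B3=S, B3=E, B5=T, B5=F, B6=S, B6=E, B7=T
size 1 is not enough: best union over all size-1 subsets is 7/10
at size 2, {1, 2} reaches all 10 outcomes; every lexicographically earlier size-2 subset fails
Answer: 2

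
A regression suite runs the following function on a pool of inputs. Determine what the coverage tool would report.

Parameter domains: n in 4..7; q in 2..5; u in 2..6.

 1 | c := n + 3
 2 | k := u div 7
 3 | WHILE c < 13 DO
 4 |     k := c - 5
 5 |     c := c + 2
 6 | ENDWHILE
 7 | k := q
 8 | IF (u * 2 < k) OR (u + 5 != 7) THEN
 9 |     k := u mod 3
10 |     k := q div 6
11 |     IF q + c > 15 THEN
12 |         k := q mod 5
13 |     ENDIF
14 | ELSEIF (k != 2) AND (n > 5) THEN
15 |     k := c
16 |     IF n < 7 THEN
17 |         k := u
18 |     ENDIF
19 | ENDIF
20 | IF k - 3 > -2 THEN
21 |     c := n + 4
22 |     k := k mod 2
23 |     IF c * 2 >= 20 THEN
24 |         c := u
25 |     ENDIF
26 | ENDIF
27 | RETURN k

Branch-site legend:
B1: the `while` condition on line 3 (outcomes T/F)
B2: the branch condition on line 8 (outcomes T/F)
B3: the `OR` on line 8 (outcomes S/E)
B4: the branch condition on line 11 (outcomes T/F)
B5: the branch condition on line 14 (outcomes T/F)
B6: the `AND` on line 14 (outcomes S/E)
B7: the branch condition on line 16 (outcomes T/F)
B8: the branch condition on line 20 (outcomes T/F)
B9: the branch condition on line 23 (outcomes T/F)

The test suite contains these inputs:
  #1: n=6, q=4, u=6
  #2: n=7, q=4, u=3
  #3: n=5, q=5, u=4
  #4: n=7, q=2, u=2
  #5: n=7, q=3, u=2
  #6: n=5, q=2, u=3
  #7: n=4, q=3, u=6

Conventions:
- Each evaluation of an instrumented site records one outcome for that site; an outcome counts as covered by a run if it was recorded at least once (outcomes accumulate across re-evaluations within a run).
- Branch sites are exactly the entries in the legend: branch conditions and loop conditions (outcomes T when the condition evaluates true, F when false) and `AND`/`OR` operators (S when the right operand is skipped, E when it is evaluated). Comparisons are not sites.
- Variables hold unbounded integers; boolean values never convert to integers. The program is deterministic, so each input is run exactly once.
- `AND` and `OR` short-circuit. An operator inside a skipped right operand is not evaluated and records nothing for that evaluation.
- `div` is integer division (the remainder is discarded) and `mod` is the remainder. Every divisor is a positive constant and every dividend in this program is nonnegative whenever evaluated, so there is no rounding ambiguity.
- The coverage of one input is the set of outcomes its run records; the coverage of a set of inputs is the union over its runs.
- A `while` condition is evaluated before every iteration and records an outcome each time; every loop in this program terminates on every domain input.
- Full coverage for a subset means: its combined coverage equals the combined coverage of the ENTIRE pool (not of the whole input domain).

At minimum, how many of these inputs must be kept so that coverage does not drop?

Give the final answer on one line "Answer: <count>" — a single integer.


run #1 (n=6, q=4, u=6) runs B1->T, B1->T, B1->F, B3->E, B2->T, B4->T, B8->T, B9->T; records B1=T, B1=F, B2=T, B3=E, B4=T, B8=T, B9=T
run #2 (n=7, q=4, u=3) runs B1->T, B1->T, B1->F, B3->E, B2->T, B4->T, B8->T, B9->T; records B1=T, B1=F, B2=T, B3=E, B4=T, B8=T, B9=T
run #3 (n=5, q=5, u=4) runs B1->T, B1->T, B1->T, B1->F, B3->E, B2->T, B4->T, B8->F; records B1=T, B1=F, B2=T, B3=E, B4=T, B8=F
run #4 (n=7, q=2, u=2) runs B1->T, B1->T, B1->F, B3->E, B2->F, B6->S, B5->F, B8->T, B9->T; records B1=T, B1=F, B2=F, B3=E, B5=F, B6=S, B8=T, B9=T
run #5 (n=7, q=3, u=2) runs B1->T, B1->T, B1->F, B3->E, B2->F, B6->E, B5->T, B7->F, B8->T, B9->T; records B1=T, B1=F, B2=F, B3=E, B5=T, B6=E, B7=F, B8=T, B9=T
run #6 (n=5, q=2, u=3) runs B1->T, B1->T, B1->T, B1->F, B3->E, B2->T, B4->T, B8->T, B9->F; records B1=T, B1=F, B2=T, B3=E, B4=T, B8=T, B9=F
run #7 (n=4, q=3, u=6) runs B1->T, B1->T, B1->T, B1->F, B3->E, B2->T, B4->T, B8->T, B9->F; records B1=T, B1=F, B2=T, B3=E, B4=T, B8=T, B9=F
pool-wide coverage (15 outcomes): B1=T, B1=F, B2=T, B2=F, B3=E, B4=T, B5=T, B5=F, B6=S, B6=E, B7=F, B8=T, B8=F, B9=T, B9=F
every size-1 subset falls short of the 15 outcomes (best: 9/15)
every size-2 subset falls short of the 15 outcomes (best: 12/15)
every size-3 subset falls short of the 15 outcomes (best: 14/15)
at size 4, {3, 4, 5, 6} reaches all 15 outcomes; every lexicographically earlier size-4 subset fails
Answer: 4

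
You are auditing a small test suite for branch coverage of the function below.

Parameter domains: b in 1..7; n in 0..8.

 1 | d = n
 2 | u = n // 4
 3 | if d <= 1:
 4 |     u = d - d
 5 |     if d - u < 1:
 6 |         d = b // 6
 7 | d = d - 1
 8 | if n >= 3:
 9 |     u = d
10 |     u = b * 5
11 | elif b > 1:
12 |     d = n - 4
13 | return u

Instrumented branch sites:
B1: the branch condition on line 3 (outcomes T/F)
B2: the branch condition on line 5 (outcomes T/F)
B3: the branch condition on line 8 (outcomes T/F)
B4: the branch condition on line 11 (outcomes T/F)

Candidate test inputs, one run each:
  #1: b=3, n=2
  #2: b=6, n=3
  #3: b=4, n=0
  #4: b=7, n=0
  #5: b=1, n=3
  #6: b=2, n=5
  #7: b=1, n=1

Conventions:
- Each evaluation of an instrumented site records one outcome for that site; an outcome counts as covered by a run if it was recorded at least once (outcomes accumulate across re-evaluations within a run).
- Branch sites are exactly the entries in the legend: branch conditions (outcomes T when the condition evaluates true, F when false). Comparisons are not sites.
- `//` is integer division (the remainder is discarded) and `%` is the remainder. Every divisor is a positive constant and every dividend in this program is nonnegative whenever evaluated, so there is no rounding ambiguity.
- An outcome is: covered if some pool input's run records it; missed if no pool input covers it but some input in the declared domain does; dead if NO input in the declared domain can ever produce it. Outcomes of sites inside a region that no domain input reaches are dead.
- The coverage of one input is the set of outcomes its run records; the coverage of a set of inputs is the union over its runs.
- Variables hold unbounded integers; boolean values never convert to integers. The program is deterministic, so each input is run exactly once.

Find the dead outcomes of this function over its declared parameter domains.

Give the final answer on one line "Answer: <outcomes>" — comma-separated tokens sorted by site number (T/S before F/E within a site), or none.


exhaustive pass over the 63-input domain:
  reachable outcomes have witnesses, e.g. B1=T (e.g. b=1, n=0), B1=F (e.g. b=1, n=2), B2=T (e.g. b=1, n=0), B2=F (e.g. b=1, n=1)
Answer: none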